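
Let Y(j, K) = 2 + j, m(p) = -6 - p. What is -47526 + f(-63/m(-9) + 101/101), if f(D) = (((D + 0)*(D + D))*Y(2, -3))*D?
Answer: -111526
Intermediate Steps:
f(D) = 8*D³ (f(D) = (((D + 0)*(D + D))*(2 + 2))*D = ((D*(2*D))*4)*D = ((2*D²)*4)*D = (8*D²)*D = 8*D³)
-47526 + f(-63/m(-9) + 101/101) = -47526 + 8*(-63/(-6 - 1*(-9)) + 101/101)³ = -47526 + 8*(-63/(-6 + 9) + 101*(1/101))³ = -47526 + 8*(-63/3 + 1)³ = -47526 + 8*(-63*⅓ + 1)³ = -47526 + 8*(-21 + 1)³ = -47526 + 8*(-20)³ = -47526 + 8*(-8000) = -47526 - 64000 = -111526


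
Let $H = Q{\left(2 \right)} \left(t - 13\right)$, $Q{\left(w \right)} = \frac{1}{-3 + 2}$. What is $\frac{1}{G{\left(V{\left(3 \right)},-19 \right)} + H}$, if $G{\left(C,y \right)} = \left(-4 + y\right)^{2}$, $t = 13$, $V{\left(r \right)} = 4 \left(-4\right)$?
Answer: $\frac{1}{529} \approx 0.0018904$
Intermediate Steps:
$V{\left(r \right)} = -16$
$Q{\left(w \right)} = -1$ ($Q{\left(w \right)} = \frac{1}{-1} = -1$)
$H = 0$ ($H = - (13 - 13) = \left(-1\right) 0 = 0$)
$\frac{1}{G{\left(V{\left(3 \right)},-19 \right)} + H} = \frac{1}{\left(-4 - 19\right)^{2} + 0} = \frac{1}{\left(-23\right)^{2} + 0} = \frac{1}{529 + 0} = \frac{1}{529}$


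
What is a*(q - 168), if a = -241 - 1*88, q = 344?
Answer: -57904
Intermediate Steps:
a = -329 (a = -241 - 88 = -329)
a*(q - 168) = -329*(344 - 168) = -329*176 = -57904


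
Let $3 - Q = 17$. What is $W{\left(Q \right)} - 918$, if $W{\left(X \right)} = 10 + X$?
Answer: $-922$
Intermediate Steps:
$Q = -14$ ($Q = 3 - 17 = -14$)
$W{\left(Q \right)} - 918 = \left(10 - 14\right) - 918 = -4 - 918 = -922$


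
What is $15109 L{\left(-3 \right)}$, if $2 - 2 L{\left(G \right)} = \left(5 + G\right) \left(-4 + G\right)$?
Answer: $120872$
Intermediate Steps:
$L{\left(G \right)} = 1 - \frac{\left(-4 + G\right) \left(5 + G\right)}{2}$ ($L{\left(G \right)} = 1 - \frac{\left(5 + G\right) \left(-4 + G\right)}{2} = 1 - \frac{\left(-4 + G\right) \left(5 + G\right)}{2}$)
$15109 L{\left(-3 \right)} = 15109 \left(11 - - \frac{3}{2} - \frac{\left(-3\right)^{2}}{2}\right) = 15109 \left(11 + \frac{3}{2} - \frac{9}{2}\right) = 15109 \cdot 8 = 120872$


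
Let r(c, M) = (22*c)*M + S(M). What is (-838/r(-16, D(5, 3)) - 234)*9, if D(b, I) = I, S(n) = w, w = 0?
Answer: -369399/176 ≈ -2098.9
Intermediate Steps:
S(n) = 0
r(c, M) = 22*M*c (r(c, M) = (22*c)*M + 0 = 22*M*c + 0 = 22*M*c)
(-838/r(-16, D(5, 3)) - 234)*9 = (-838/(22*3*(-16)) - 234)*9 = (-838/(-1056) - 234)*9 = (-838*(-1/1056) - 234)*9 = (419/528 - 234)*9 = -123133/528*9 = -369399/176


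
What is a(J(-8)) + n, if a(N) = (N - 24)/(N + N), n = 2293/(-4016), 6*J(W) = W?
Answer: 35859/4016 ≈ 8.9290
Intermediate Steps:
J(W) = W/6
n = -2293/4016 (n = 2293*(-1/4016) = -2293/4016 ≈ -0.57097)
a(N) = (-24 + N)/(2*N) (a(N) = (-24 + N)/((2*N)) = (-24 + N)*(1/(2*N)) = (-24 + N)/(2*N))
a(J(-8)) + n = (-24 + (1/6)*(-8))/(2*(((1/6)*(-8)))) - 2293/4016 = (-24 - 4/3)/(2*(-4/3)) - 2293/4016 = (1/2)*(-3/4)*(-76/3) - 2293/4016 = 19/2 - 2293/4016 = 35859/4016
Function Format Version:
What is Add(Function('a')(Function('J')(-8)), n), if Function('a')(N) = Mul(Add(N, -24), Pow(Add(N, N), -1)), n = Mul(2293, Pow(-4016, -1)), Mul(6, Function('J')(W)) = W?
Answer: Rational(35859, 4016) ≈ 8.9290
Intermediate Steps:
Function('J')(W) = Mul(Rational(1, 6), W)
n = Rational(-2293, 4016) (n = Mul(2293, Rational(-1, 4016)) = Rational(-2293, 4016) ≈ -0.57097)
Function('a')(N) = Mul(Rational(1, 2), Pow(N, -1), Add(-24, N)) (Function('a')(N) = Mul(Add(-24, N), Pow(Mul(2, N), -1)) = Mul(Add(-24, N), Mul(Rational(1, 2), Pow(N, -1))) = Mul(Rational(1, 2), Pow(N, -1), Add(-24, N)))
Add(Function('a')(Function('J')(-8)), n) = Add(Mul(Rational(1, 2), Pow(Mul(Rational(1, 6), -8), -1), Add(-24, Mul(Rational(1, 6), -8))), Rational(-2293, 4016)) = Add(Mul(Rational(1, 2), Pow(Rational(-4, 3), -1), Add(-24, Rational(-4, 3))), Rational(-2293, 4016)) = Add(Mul(Rational(1, 2), Rational(-3, 4), Rational(-76, 3)), Rational(-2293, 4016)) = Add(Rational(19, 2), Rational(-2293, 4016)) = Rational(35859, 4016)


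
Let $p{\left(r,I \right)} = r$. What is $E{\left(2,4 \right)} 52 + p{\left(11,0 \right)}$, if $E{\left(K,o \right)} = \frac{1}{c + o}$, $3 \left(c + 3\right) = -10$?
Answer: $- \frac{79}{7} \approx -11.286$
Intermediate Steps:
$c = - \frac{19}{3}$ ($c = -3 + \frac{1}{3} \left(-10\right) = -3 - \frac{10}{3} = - \frac{19}{3} \approx -6.3333$)
$E{\left(K,o \right)} = \frac{1}{- \frac{19}{3} + o}$
$E{\left(2,4 \right)} 52 + p{\left(11,0 \right)} = \frac{3}{-19 + 3 \cdot 4} \cdot 52 + 11 = \frac{3}{-19 + 12} \cdot 52 + 11 = \frac{3}{-7} \cdot 52 + 11 = 3 \left(- \frac{1}{7}\right) 52 + 11 = \left(- \frac{3}{7}\right) 52 + 11 = - \frac{156}{7} + 11 = - \frac{79}{7}$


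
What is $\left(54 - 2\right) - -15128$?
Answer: $15180$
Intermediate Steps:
$\left(54 - 2\right) - -15128 = \left(54 - 2\right) + 15128 = 52 + 15128 = 15180$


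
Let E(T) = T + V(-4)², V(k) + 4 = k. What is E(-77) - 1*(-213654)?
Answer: 213641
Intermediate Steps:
V(k) = -4 + k
E(T) = 64 + T (E(T) = T + (-4 - 4)² = T + (-8)² = T + 64 = 64 + T)
E(-77) - 1*(-213654) = (64 - 77) - 1*(-213654) = -13 + 213654 = 213641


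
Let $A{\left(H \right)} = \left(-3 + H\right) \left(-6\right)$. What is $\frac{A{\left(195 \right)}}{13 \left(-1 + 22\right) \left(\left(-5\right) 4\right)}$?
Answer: $\frac{96}{455} \approx 0.21099$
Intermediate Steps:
$A{\left(H \right)} = 18 - 6 H$
$\frac{A{\left(195 \right)}}{13 \left(-1 + 22\right) \left(\left(-5\right) 4\right)} = \frac{18 - 1170}{13 \left(-1 + 22\right) \left(\left(-5\right) 4\right)} = \frac{18 - 1170}{13 \cdot 21 \left(-20\right)} = - \frac{1152}{273 \left(-20\right)} = - \frac{1152}{-5460} = \left(-1152\right) \left(- \frac{1}{5460}\right) = \frac{96}{455}$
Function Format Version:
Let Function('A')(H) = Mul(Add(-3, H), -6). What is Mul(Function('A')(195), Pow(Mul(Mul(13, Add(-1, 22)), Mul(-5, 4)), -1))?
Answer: Rational(96, 455) ≈ 0.21099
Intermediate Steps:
Function('A')(H) = Add(18, Mul(-6, H))
Mul(Function('A')(195), Pow(Mul(Mul(13, Add(-1, 22)), Mul(-5, 4)), -1)) = Mul(Add(18, Mul(-6, 195)), Pow(Mul(Mul(13, Add(-1, 22)), Mul(-5, 4)), -1)) = Mul(Add(18, -1170), Pow(Mul(Mul(13, 21), -20), -1)) = Mul(-1152, Pow(Mul(273, -20), -1)) = Mul(-1152, Pow(-5460, -1)) = Mul(-1152, Rational(-1, 5460)) = Rational(96, 455)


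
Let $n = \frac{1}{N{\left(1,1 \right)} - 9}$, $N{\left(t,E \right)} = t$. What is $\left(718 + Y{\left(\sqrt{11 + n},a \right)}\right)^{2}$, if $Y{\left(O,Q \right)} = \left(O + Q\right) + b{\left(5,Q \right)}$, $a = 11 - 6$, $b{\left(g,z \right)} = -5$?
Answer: $\frac{\left(2872 + \sqrt{174}\right)^{2}}{16} \approx 5.2027 \cdot 10^{5}$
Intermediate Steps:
$n = - \frac{1}{8}$ ($n = \frac{1}{1 - 9} = \frac{1}{-8} = - \frac{1}{8} \approx -0.125$)
$a = 5$
$Y{\left(O,Q \right)} = -5 + O + Q$ ($Y{\left(O,Q \right)} = \left(O + Q\right) - 5 = -5 + O + Q$)
$\left(718 + Y{\left(\sqrt{11 + n},a \right)}\right)^{2} = \left(718 + \left(-5 + \sqrt{11 - \frac{1}{8}} + 5\right)\right)^{2} = \left(718 + \left(-5 + \sqrt{\frac{87}{8}} + 5\right)\right)^{2} = \left(718 + \left(-5 + \frac{\sqrt{174}}{4} + 5\right)\right)^{2} = \left(718 + \frac{\sqrt{174}}{4}\right)^{2}$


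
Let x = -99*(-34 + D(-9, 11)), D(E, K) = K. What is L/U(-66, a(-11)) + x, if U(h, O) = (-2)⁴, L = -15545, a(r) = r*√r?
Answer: 20887/16 ≈ 1305.4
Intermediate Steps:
a(r) = r^(3/2)
U(h, O) = 16
x = 2277 (x = -99*(-34 + 11) = -99*(-23) = 2277)
L/U(-66, a(-11)) + x = -15545/16 + 2277 = 20887/16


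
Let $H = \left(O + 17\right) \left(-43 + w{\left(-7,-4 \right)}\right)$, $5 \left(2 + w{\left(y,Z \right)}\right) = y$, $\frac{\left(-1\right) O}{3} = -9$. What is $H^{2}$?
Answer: $\frac{104203264}{25} \approx 4.1681 \cdot 10^{6}$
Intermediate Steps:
$O = 27$ ($O = \left(-3\right) \left(-9\right) = 27$)
$w{\left(y,Z \right)} = -2 + \frac{y}{5}$
$H = - \frac{10208}{5}$ ($H = \left(27 + 17\right) \left(-43 + \left(-2 + \frac{1}{5} \left(-7\right)\right)\right) = 44 \left(-43 - \frac{17}{5}\right) = 44 \left(- \frac{232}{5}\right) = - \frac{10208}{5} \approx -2041.6$)
$H^{2} = \left(- \frac{10208}{5}\right)^{2} = \frac{104203264}{25}$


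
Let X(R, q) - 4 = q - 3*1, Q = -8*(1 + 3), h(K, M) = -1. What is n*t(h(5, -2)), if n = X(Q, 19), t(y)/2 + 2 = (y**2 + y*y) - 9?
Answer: -360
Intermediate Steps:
Q = -32 (Q = -8*4 = -32)
t(y) = -22 + 4*y**2 (t(y) = -4 + 2*((y**2 + y*y) - 9) = -4 + 2*((y**2 + y**2) - 9) = -4 + 2*(2*y**2 - 9) = -4 + 2*(-9 + 2*y**2) = -4 + (-18 + 4*y**2) = -22 + 4*y**2)
X(R, q) = 1 + q (X(R, q) = 4 + (q - 3*1) = 4 + (q - 3) = 4 + (-3 + q) = 1 + q)
n = 20 (n = 1 + 19 = 20)
n*t(h(5, -2)) = 20*(-22 + 4*(-1)**2) = 20*(-22 + 4*1) = 20*(-22 + 4) = 20*(-18) = -360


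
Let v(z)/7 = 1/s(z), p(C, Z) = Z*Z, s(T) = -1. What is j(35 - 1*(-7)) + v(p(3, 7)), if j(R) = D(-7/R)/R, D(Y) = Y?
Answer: -1765/252 ≈ -7.0040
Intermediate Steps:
p(C, Z) = Z**2
v(z) = -7 (v(z) = 7/(-1) = 7*(-1) = -7)
j(R) = -7/R**2 (j(R) = (-7/R)/R = -7/R**2)
j(35 - 1*(-7)) + v(p(3, 7)) = -7/(35 - 1*(-7))**2 - 7 = -7/(35 + 7)**2 - 7 = -7/42**2 - 7 = -7*1/1764 - 7 = -1/252 - 7 = -1765/252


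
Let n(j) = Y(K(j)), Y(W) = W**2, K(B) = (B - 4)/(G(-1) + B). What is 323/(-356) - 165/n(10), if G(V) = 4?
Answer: -960389/1068 ≈ -899.24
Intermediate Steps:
K(B) = (-4 + B)/(4 + B) (K(B) = (B - 4)/(4 + B) = (-4 + B)/(4 + B))
n(j) = (-4 + j)**2/(4 + j)**2 (n(j) = ((-4 + j)/(4 + j))**2 = (-4 + j)**2/(4 + j)**2)
323/(-356) - 165/n(10) = 323/(-356) - 165*(4 + 10)**2/(-4 + 10)**2 = 323*(-1/356) - 165/(6**2/14**2) = -323/356 - 165/(36*(1/196)) = -323/356 - 165/9/49 = -323/356 - 165*49/9 = -323/356 - 2695/3 = -960389/1068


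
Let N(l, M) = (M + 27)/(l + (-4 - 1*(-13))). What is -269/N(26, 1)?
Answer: -1345/4 ≈ -336.25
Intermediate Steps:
N(l, M) = (27 + M)/(9 + l) (N(l, M) = (27 + M)/(l + (-4 + 13)) = (27 + M)/(l + 9) = (27 + M)/(9 + l))
-269/N(26, 1) = -269*(9 + 26)/(27 + 1) = -269/(28/35) = -269/((1/35)*28) = -269/4/5 = -269*5/4 = -1345/4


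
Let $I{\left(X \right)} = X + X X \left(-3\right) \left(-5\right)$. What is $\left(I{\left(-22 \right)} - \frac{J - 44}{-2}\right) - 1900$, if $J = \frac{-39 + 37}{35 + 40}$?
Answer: $\frac{398699}{75} \approx 5316.0$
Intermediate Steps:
$I{\left(X \right)} = X + 15 X^{2}$ ($I{\left(X \right)} = X + X - 3 X \left(-5\right) = X + X 15 X = X + 15 X^{2}$)
$J = - \frac{2}{75} \approx -0.026667$
$\left(I{\left(-22 \right)} - \frac{J - 44}{-2}\right) - 1900 = \left(- 22 \left(1 + 15 \left(-22\right)\right) - \frac{- \frac{2}{75} - 44}{-2}\right) - 1900 = \left(- 22 \left(1 - 330\right) - - \frac{- \frac{2}{75} - 44}{2}\right) - 1900 = \left(\left(-22\right) \left(-329\right) - \left(- \frac{1}{2}\right) \left(- \frac{3302}{75}\right)\right) - 1900 = \left(7238 - \frac{1651}{75}\right) - 1900 = \frac{541199}{75} - 1900 = \frac{398699}{75}$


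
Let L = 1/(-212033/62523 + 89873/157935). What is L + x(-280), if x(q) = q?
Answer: -2604333069095/9289434092 ≈ -280.35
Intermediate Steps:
L = -3291523335/9289434092 (L = 1/(-212033*1/62523 + 89873*(1/157935)) = 1/(-212033/62523 + 89873/157935) = 1/(-9289434092/3291523335) = -3291523335/9289434092 ≈ -0.35433)
L + x(-280) = -3291523335/9289434092 - 280 = -2604333069095/9289434092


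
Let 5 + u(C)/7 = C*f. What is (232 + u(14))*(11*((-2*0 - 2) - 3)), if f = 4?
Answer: -32395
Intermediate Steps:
u(C) = -35 + 28*C (u(C) = -35 + 7*(C*4) = -35 + 7*(4*C) = -35 + 28*C)
(232 + u(14))*(11*((-2*0 - 2) - 3)) = (232 + (-35 + 28*14))*(11*((-2*0 - 2) - 3)) = (232 + (-35 + 392))*(11*((0 - 2) - 3)) = (232 + 357)*(11*(-2 - 3)) = 589*(11*(-5)) = 589*(-55) = -32395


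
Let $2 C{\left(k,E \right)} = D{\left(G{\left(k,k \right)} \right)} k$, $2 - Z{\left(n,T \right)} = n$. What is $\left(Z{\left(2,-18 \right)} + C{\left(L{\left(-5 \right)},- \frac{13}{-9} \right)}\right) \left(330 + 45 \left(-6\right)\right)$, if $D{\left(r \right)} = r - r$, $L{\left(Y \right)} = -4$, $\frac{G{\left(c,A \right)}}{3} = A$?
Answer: $0$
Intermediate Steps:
$Z{\left(n,T \right)} = 2 - n$
$G{\left(c,A \right)} = 3 A$
$D{\left(r \right)} = 0$
$C{\left(k,E \right)} = 0$ ($C{\left(k,E \right)} = \frac{0 k}{2} = \frac{1}{2} \cdot 0 = 0$)
$\left(Z{\left(2,-18 \right)} + C{\left(L{\left(-5 \right)},- \frac{13}{-9} \right)}\right) \left(330 + 45 \left(-6\right)\right) = \left(\left(2 - 2\right) + 0\right) \left(330 + 45 \left(-6\right)\right) = \left(\left(2 - 2\right) + 0\right) \left(330 - 270\right) = \left(0 + 0\right) 60 = 0 \cdot 60 = 0$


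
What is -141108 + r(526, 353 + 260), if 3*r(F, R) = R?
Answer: -422711/3 ≈ -1.4090e+5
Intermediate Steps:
r(F, R) = R/3
-141108 + r(526, 353 + 260) = -141108 + (353 + 260)/3 = -141108 + (1/3)*613 = -141108 + 613/3 = -422711/3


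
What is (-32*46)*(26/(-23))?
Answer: 1664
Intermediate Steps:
(-32*46)*(26/(-23)) = -38272*(-1)/23 = -1472*(-26/23) = 1664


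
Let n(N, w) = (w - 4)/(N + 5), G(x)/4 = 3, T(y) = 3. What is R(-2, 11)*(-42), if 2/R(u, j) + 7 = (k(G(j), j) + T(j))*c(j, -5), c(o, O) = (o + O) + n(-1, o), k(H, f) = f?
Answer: -24/29 ≈ -0.82759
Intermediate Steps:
G(x) = 12 (G(x) = 4*3 = 12)
n(N, w) = (-4 + w)/(5 + N)
c(o, O) = -1 + O + 5*o/4 (c(o, O) = (o + O) + (-4 + o)/(5 - 1) = (O + o) + (-4 + o)/4 = (O + o) + (-1 + o/4) = -1 + O + 5*o/4)
R(u, j) = 2/(-7 + (-6 + 5*j/4)*(3 + j)) (R(u, j) = 2/(-7 + (j + 3)*(-1 - 5 + 5*j/4)) = 2/(-7 + (3 + j)*(-6 + 5*j/4)) = 2/(-7 + (-6 + 5*j/4)*(3 + j)))
R(-2, 11)*(-42) = (8/(-100 - 9*11 + 5*11²))*(-42) = (8/(-100 - 99 + 5*121))*(-42) = (8/(-100 - 99 + 605))*(-42) = (8/406)*(-42) = (8*(1/406))*(-42) = (4/203)*(-42) = -24/29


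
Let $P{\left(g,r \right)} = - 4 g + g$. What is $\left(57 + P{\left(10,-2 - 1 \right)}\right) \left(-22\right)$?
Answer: $-594$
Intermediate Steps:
$P{\left(g,r \right)} = - 3 g$
$\left(57 + P{\left(10,-2 - 1 \right)}\right) \left(-22\right) = \left(57 - 30\right) \left(-22\right) = 27 \left(-22\right) = -594$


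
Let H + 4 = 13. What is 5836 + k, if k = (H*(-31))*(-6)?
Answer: 7510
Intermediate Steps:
H = 9 (H = -4 + 13 = 9)
k = 1674 (k = (9*(-31))*(-6) = -279*(-6) = 1674)
5836 + k = 5836 + 1674 = 7510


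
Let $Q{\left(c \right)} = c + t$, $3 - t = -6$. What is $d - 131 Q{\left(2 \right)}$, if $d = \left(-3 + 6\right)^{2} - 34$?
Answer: $-1466$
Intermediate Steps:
$t = 9$ ($t = 3 - -6 = 3 + 6 = 9$)
$d = -25$ ($d = 3^{2} - 34 = 9 - 34 = -25$)
$Q{\left(c \right)} = 9 + c$ ($Q{\left(c \right)} = c + 9 = 9 + c$)
$d - 131 Q{\left(2 \right)} = -25 - 131 \left(9 + 2\right) = -25 - 1441 = -1466$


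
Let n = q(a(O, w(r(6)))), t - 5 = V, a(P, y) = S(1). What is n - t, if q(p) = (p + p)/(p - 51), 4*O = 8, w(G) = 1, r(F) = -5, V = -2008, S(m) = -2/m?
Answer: 106163/53 ≈ 2003.1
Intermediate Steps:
O = 2 (O = (¼)*8 = 2)
a(P, y) = -2 (a(P, y) = -2/1 = -2*1 = -2)
q(p) = 2*p/(-51 + p) (q(p) = (2*p)/(-51 + p) = 2*p/(-51 + p))
t = -2003 (t = 5 - 2008 = -2003)
n = 4/53 (n = 2*(-2)/(-51 - 2) = 2*(-2)/(-53) = 2*(-2)*(-1/53) = 4/53 ≈ 0.075472)
n - t = 4/53 - 1*(-2003) = 4/53 + 2003 = 106163/53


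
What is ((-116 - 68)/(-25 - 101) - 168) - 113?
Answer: -17611/63 ≈ -279.54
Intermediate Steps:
((-116 - 68)/(-25 - 101) - 168) - 113 = (-184/(-126) - 168) - 113 = (-184*(-1/126) - 168) - 113 = (92/63 - 168) - 113 = -10492/63 - 113 = -17611/63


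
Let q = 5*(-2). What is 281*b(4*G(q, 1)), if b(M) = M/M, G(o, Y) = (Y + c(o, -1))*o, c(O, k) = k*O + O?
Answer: 281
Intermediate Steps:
q = -10
c(O, k) = O + O*k (c(O, k) = O*k + O = O + O*k)
G(o, Y) = Y*o (G(o, Y) = (Y + o*(1 - 1))*o = (Y + o*0)*o = (Y + 0)*o = Y*o)
b(M) = 1
281*b(4*G(q, 1)) = 281*1 = 281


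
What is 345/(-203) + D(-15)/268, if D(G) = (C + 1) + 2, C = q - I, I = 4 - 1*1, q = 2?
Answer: -46027/27202 ≈ -1.6920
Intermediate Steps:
I = 3 (I = 4 - 1 = 3)
C = -1 (C = 2 - 1*3 = 2 - 3 = -1)
D(G) = 2 (D(G) = (-1 + 1) + 2 = 0 + 2 = 2)
345/(-203) + D(-15)/268 = 345/(-203) + 2/268 = 345*(-1/203) + 2*(1/268) = -345/203 + 1/134 = -46027/27202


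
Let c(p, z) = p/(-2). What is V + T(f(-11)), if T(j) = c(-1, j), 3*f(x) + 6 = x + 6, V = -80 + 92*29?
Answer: 5177/2 ≈ 2588.5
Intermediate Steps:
V = 2588 (V = -80 + 2668 = 2588)
f(x) = x/3 (f(x) = -2 + (x + 6)/3 = -2 + (6 + x)/3 = -2 + (2 + x/3) = x/3)
c(p, z) = -p/2 (c(p, z) = p*(-1/2) = -p/2)
T(j) = 1/2 (T(j) = -1/2*(-1) = 1/2)
V + T(f(-11)) = 2588 + 1/2 = 5177/2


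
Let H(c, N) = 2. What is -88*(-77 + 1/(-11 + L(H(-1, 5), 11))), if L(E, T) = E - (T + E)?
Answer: 6780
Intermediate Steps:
L(E, T) = -T (L(E, T) = E - (E + T) = E + (-E - T) = -T)
-88*(-77 + 1/(-11 + L(H(-1, 5), 11))) = -88*(-77 + 1/(-11 - 1*11)) = -88*(-77 + 1/(-11 - 11)) = -88*(-77 + 1/(-22)) = -88*(-77 - 1/22) = -88*(-1695/22) = 6780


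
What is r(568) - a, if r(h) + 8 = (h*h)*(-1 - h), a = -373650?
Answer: -183199414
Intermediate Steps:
r(h) = -8 + h²*(-1 - h) (r(h) = -8 + (h*h)*(-1 - h) = -8 + h²*(-1 - h))
r(568) - a = (-8 - 1*568² - 1*568³) - 1*(-373650) = (-8 - 1*322624 - 1*183250432) + 373650 = (-8 - 322624 - 183250432) + 373650 = -183573064 + 373650 = -183199414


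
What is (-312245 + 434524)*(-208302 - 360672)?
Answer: -69573571746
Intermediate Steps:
(-312245 + 434524)*(-208302 - 360672) = 122279*(-568974) = -69573571746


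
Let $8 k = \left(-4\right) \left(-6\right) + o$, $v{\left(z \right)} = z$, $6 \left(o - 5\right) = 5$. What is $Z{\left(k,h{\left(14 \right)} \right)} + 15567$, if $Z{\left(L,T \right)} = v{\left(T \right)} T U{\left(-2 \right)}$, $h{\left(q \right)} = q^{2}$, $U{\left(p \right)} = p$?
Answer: $-61265$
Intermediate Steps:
$o = \frac{35}{6}$ ($o = 5 + \frac{1}{6} \cdot 5 = 5 + \frac{5}{6} = \frac{35}{6} \approx 5.8333$)
$k = \frac{179}{48}$ ($k = \frac{\left(-4\right) \left(-6\right) + \frac{35}{6}}{8} = \frac{24 + \frac{35}{6}}{8} = \frac{1}{8} \cdot \frac{179}{6} = \frac{179}{48} \approx 3.7292$)
$Z{\left(L,T \right)} = - 2 T^{2}$ ($Z{\left(L,T \right)} = T T \left(-2\right) = T^{2} \left(-2\right) = - 2 T^{2}$)
$Z{\left(k,h{\left(14 \right)} \right)} + 15567 = - 2 \left(14^{2}\right)^{2} + 15567 = - 2 \cdot 196^{2} + 15567 = \left(-2\right) 38416 + 15567 = -76832 + 15567 = -61265$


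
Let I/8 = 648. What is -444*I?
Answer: -2301696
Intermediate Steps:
I = 5184 (I = 8*648 = 5184)
-444*I = -444*5184 = -2301696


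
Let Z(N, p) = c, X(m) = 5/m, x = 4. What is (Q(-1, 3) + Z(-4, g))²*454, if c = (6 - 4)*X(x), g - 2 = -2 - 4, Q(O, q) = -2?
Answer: 227/2 ≈ 113.50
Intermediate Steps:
g = -4 (g = 2 + (-2 - 4) = 2 - 6 = -4)
c = 5/2 (c = (6 - 4)*(5/4) = 2*(5*(¼)) = 2*(5/4) = 5/2 ≈ 2.5000)
Z(N, p) = 5/2
(Q(-1, 3) + Z(-4, g))²*454 = (-2 + 5/2)²*454 = (½)²*454 = (¼)*454 = 227/2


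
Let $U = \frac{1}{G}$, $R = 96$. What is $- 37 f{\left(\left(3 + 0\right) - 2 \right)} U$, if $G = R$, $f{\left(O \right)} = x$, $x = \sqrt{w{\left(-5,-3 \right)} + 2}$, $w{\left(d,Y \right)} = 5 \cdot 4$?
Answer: $- \frac{37 \sqrt{22}}{96} \approx -1.8078$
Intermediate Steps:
$w{\left(d,Y \right)} = 20$
$x = \sqrt{22}$ ($x = \sqrt{20 + 2} = \sqrt{22} \approx 4.6904$)
$f{\left(O \right)} = \sqrt{22}$
$G = 96$
$U = \frac{1}{96} \approx 0.010417$
$- 37 f{\left(\left(3 + 0\right) - 2 \right)} U = - 37 \sqrt{22} \cdot \frac{1}{96} = - \frac{37 \sqrt{22}}{96}$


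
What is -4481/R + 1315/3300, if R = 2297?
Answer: -2353349/1516020 ≈ -1.5523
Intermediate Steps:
-4481/R + 1315/3300 = -4481/2297 + 1315/3300 = -4481*1/2297 + 1315*(1/3300) = -4481/2297 + 263/660 = -2353349/1516020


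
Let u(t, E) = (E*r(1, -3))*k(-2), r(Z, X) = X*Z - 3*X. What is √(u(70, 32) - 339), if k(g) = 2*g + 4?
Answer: I*√339 ≈ 18.412*I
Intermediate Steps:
r(Z, X) = -3*X + X*Z
k(g) = 4 + 2*g
u(t, E) = 0 (u(t, E) = (E*(-3*(-3 + 1)))*(4 + 2*(-2)) = (E*(-3*(-2)))*(4 - 4) = (E*6)*0 = (6*E)*0 = 0)
√(u(70, 32) - 339) = √(0 - 339) = √(-339) = I*√339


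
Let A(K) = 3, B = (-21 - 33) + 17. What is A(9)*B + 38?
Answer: -73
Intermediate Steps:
B = -37 (B = -54 + 17 = -37)
A(9)*B + 38 = 3*(-37) + 38 = -111 + 38 = -73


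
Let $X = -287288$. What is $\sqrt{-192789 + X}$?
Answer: $i \sqrt{480077} \approx 692.88 i$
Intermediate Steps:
$\sqrt{-192789 + X} = \sqrt{-192789 - 287288} = \sqrt{-480077} = i \sqrt{480077}$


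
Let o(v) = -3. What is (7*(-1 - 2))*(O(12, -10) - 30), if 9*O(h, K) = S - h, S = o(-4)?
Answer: 665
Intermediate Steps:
S = -3
O(h, K) = -⅓ - h/9 (O(h, K) = (-3 - h)/9 = -⅓ - h/9)
(7*(-1 - 2))*(O(12, -10) - 30) = (7*(-1 - 2))*((-⅓ - ⅑*12) - 30) = (7*(-3))*((-⅓ - 4/3) - 30) = -21*(-5/3 - 30) = -21*(-95/3) = 665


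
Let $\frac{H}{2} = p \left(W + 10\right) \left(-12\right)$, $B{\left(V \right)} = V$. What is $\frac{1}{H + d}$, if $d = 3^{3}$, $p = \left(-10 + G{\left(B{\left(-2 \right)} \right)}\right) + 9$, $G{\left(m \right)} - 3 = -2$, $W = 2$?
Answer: $\frac{1}{27} \approx 0.037037$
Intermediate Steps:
$G{\left(m \right)} = 1$ ($G{\left(m \right)} = 3 - 2 = 1$)
$p = 0$ ($p = \left(-10 + 1\right) + 9 = -9 + 9 = 0$)
$H = 0$ ($H = 2 \cdot 0 \left(2 + 10\right) \left(-12\right) = 2 \cdot 0 \cdot 12 \left(-12\right) = 2 \cdot 0 \left(-12\right) = 2 \cdot 0 = 0$)
$d = 27$
$\frac{1}{H + d} = \frac{1}{0 + 27} = \frac{1}{27}$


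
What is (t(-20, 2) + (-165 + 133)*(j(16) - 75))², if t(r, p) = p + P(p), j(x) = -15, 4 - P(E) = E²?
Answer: 8305924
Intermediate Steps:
P(E) = 4 - E²
t(r, p) = 4 + p - p² (t(r, p) = p + (4 - p²) = 4 + p - p²)
(t(-20, 2) + (-165 + 133)*(j(16) - 75))² = ((4 + 2 - 1*2²) + (-165 + 133)*(-15 - 75))² = ((4 + 2 - 1*4) - 32*(-90))² = ((4 + 2 - 4) + 2880)² = (2 + 2880)² = 2882² = 8305924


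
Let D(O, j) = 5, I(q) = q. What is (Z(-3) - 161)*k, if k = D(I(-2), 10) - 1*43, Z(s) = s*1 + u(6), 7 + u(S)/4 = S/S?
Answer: 7144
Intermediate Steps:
u(S) = -24 (u(S) = -28 + 4*(S/S) = -28 + 4*1 = -28 + 4 = -24)
Z(s) = -24 + s (Z(s) = s*1 - 24 = s - 24 = -24 + s)
k = -38 (k = 5 - 1*43 = 5 - 43 = -38)
(Z(-3) - 161)*k = ((-24 - 3) - 161)*(-38) = (-27 - 161)*(-38) = -188*(-38) = 7144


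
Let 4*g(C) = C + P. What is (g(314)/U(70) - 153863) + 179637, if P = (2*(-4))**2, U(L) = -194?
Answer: 10000123/388 ≈ 25774.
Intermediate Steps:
P = 64 (P = (-8)**2 = 64)
g(C) = 16 + C/4 (g(C) = (C + 64)/4 = (64 + C)/4 = 16 + C/4)
(g(314)/U(70) - 153863) + 179637 = ((16 + (1/4)*314)/(-194) - 153863) + 179637 = ((16 + 157/2)*(-1/194) - 153863) + 179637 = ((189/2)*(-1/194) - 153863) + 179637 = (-189/388 - 153863) + 179637 = -59699033/388 + 179637 = 10000123/388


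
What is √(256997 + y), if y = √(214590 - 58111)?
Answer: √(256997 + √156479) ≈ 507.34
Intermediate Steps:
y = √156479 ≈ 395.57
√(256997 + y) = √(256997 + √156479)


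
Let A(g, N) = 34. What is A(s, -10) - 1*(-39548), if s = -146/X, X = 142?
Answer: 39582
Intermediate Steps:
s = -73/71 (s = -146/142 = -146*1/142 = -73/71 ≈ -1.0282)
A(s, -10) - 1*(-39548) = 34 - 1*(-39548) = 34 + 39548 = 39582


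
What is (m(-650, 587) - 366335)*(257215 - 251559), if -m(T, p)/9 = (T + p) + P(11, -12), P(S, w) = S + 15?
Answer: -2070107312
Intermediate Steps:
P(S, w) = 15 + S
m(T, p) = -234 - 9*T - 9*p (m(T, p) = -9*((T + p) + (15 + 11)) = -9*((T + p) + 26) = -9*(26 + T + p) = -234 - 9*T - 9*p)
(m(-650, 587) - 366335)*(257215 - 251559) = ((-234 - 9*(-650) - 9*587) - 366335)*(257215 - 251559) = ((-234 + 5850 - 5283) - 366335)*5656 = (333 - 366335)*5656 = -366002*5656 = -2070107312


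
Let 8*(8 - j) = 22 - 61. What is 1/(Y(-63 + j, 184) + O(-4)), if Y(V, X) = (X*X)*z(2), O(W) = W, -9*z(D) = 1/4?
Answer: -9/8500 ≈ -0.0010588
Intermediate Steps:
z(D) = -1/36 (z(D) = -⅑/4 = -⅑*¼ = -1/36)
j = 103/8 (j = 8 - (22 - 61)/8 = 8 - ⅛*(-39) = 8 + 39/8 = 103/8 ≈ 12.875)
Y(V, X) = -X²/36 (Y(V, X) = (X*X)*(-1/36) = X²*(-1/36) = -X²/36)
1/(Y(-63 + j, 184) + O(-4)) = 1/(-1/36*184² - 4) = 1/(-1/36*33856 - 4) = 1/(-8464/9 - 4) = 1/(-8500/9) = -9/8500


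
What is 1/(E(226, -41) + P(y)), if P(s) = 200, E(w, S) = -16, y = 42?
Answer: 1/184 ≈ 0.0054348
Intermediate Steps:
1/(E(226, -41) + P(y)) = 1/(-16 + 200) = 1/184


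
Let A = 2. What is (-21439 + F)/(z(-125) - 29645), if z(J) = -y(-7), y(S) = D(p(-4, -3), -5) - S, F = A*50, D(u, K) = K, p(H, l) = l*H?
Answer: 21339/29647 ≈ 0.71977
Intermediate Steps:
p(H, l) = H*l
F = 100 (F = 2*50 = 100)
y(S) = -5 - S
z(J) = -2 (z(J) = -(-5 - 1*(-7)) = -(-5 + 7) = -1*2 = -2)
(-21439 + F)/(z(-125) - 29645) = (-21439 + 100)/(-2 - 29645) = -21339/(-29647) = -21339*(-1/29647) = 21339/29647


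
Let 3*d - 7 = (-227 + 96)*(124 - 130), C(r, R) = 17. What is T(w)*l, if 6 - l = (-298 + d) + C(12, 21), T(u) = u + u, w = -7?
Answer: -952/3 ≈ -317.33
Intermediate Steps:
d = 793/3 (d = 7/3 + ((-227 + 96)*(124 - 130))/3 = 7/3 + (-131*(-6))/3 = 7/3 + (1/3)*786 = 7/3 + 262 = 793/3 ≈ 264.33)
T(u) = 2*u
l = 68/3 (l = 6 - ((-298 + 793/3) + 17) = 6 - (-101/3 + 17) = 6 - 1*(-50/3) = 6 + 50/3 = 68/3 ≈ 22.667)
T(w)*l = (2*(-7))*(68/3) = -14*68/3 = -952/3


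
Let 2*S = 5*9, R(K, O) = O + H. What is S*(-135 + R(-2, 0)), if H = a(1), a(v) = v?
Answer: -3015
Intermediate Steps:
H = 1
R(K, O) = 1 + O (R(K, O) = O + 1 = 1 + O)
S = 45/2 (S = (5*9)/2 = (½)*45 = 45/2 ≈ 22.500)
S*(-135 + R(-2, 0)) = 45*(-135 + (1 + 0))/2 = 45*(-135 + 1)/2 = (45/2)*(-134) = -3015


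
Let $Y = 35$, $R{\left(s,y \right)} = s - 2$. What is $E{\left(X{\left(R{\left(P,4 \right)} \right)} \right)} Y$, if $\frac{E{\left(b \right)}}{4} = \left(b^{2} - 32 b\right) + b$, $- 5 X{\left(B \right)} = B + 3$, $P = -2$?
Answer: $- \frac{4312}{5} \approx -862.4$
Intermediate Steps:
$R{\left(s,y \right)} = -2 + s$
$X{\left(B \right)} = - \frac{3}{5} - \frac{B}{5}$ ($X{\left(B \right)} = - \frac{B + 3}{5} = - \frac{3 + B}{5} = - \frac{3}{5} - \frac{B}{5}$)
$E{\left(b \right)} = - 124 b + 4 b^{2}$ ($E{\left(b \right)} = 4 \left(\left(b^{2} - 32 b\right) + b\right) = 4 \left(b^{2} - 31 b\right) = - 124 b + 4 b^{2}$)
$E{\left(X{\left(R{\left(P,4 \right)} \right)} \right)} Y = 4 \left(- \frac{3}{5} - \frac{-2 - 2}{5}\right) \left(-31 - \left(\frac{3}{5} + \frac{-2 - 2}{5}\right)\right) 35 = 4 \left(- \frac{3}{5} - - \frac{4}{5}\right) \left(-31 - - \frac{1}{5}\right) 35 = 4 \left(- \frac{3}{5} + \frac{4}{5}\right) \left(-31 + \left(- \frac{3}{5} + \frac{4}{5}\right)\right) 35 = 4 \cdot \frac{1}{5} \left(-31 + \frac{1}{5}\right) 35 = 4 \cdot \frac{1}{5} \left(- \frac{154}{5}\right) 35 = \left(- \frac{616}{25}\right) 35 = - \frac{4312}{5}$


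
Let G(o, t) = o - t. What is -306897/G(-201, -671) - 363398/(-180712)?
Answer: -1974613343/3033380 ≈ -650.96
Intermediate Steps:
-306897/G(-201, -671) - 363398/(-180712) = -306897/(-201 - 1*(-671)) - 363398/(-180712) = -306897/(-201 + 671) - 363398*(-1/180712) = -306897/470 + 25957/12908 = -1974613343/3033380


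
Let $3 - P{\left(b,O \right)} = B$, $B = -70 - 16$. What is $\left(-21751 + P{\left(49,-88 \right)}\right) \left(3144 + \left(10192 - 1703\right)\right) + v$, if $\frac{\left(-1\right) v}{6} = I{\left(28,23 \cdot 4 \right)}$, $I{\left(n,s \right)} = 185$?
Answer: $-251995156$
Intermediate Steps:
$B = -86$
$P{\left(b,O \right)} = 89$ ($P{\left(b,O \right)} = 3 - -86 = 3 + 86 = 89$)
$v = -1110$ ($v = \left(-6\right) 185 = -1110$)
$\left(-21751 + P{\left(49,-88 \right)}\right) \left(3144 + \left(10192 - 1703\right)\right) + v = \left(-21751 + 89\right) \left(3144 + \left(10192 - 1703\right)\right) - 1110 = - 21662 \left(3144 + 8489\right) - 1110 = \left(-21662\right) 11633 - 1110 = -251994046 - 1110 = -251995156$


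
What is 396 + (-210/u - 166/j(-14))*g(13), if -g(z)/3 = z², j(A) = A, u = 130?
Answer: -33576/7 ≈ -4796.6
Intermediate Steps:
g(z) = -3*z²
396 + (-210/u - 166/j(-14))*g(13) = 396 + (-210/130 - 166/(-14))*(-3*13²) = 396 + (-210*1/130 - 166*(-1/14))*(-3*169) = 396 + (-21/13 + 83/7)*(-507) = 396 + (932/91)*(-507) = 396 - 36348/7 = -33576/7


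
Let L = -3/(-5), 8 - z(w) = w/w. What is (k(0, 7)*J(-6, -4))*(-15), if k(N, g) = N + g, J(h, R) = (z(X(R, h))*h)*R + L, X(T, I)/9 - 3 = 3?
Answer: -17703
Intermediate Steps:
X(T, I) = 54 (X(T, I) = 27 + 9*3 = 27 + 27 = 54)
z(w) = 7 (z(w) = 8 - w/w = 8 - 1*1 = 8 - 1 = 7)
L = ⅗ (L = -3*(-⅕) = ⅗ ≈ 0.60000)
J(h, R) = ⅗ + 7*R*h (J(h, R) = (7*h)*R + ⅗ = 7*R*h + ⅗ = ⅗ + 7*R*h)
(k(0, 7)*J(-6, -4))*(-15) = ((0 + 7)*(⅗ + 7*(-4)*(-6)))*(-15) = (7*(⅗ + 168))*(-15) = (7*(843/5))*(-15) = (5901/5)*(-15) = -17703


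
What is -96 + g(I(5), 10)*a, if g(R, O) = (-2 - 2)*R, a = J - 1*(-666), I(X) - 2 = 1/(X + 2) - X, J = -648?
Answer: 768/7 ≈ 109.71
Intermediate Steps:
I(X) = 2 + 1/(2 + X) - X (I(X) = 2 + (1/(X + 2) - X) = 2 + (1/(2 + X) - X) = 2 + 1/(2 + X) - X)
a = 18 (a = -648 - 1*(-666) = -648 + 666 = 18)
g(R, O) = -4*R
-96 + g(I(5), 10)*a = -96 - 4*(5 - 1*5**2)/(2 + 5)*18 = -96 - 4*(5 - 1*25)/7*18 = -96 - 4*(5 - 25)/7*18 = -96 - 4*(-20)/7*18 = -96 - 4*(-20/7)*18 = -96 + (80/7)*18 = -96 + 1440/7 = 768/7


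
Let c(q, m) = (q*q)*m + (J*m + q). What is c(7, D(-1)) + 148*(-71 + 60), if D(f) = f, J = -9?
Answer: -1661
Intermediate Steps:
c(q, m) = q - 9*m + m*q² (c(q, m) = (q*q)*m + (-9*m + q) = q²*m + (q - 9*m) = m*q² + (q - 9*m) = q - 9*m + m*q²)
c(7, D(-1)) + 148*(-71 + 60) = (7 - 9*(-1) - 1*7²) + 148*(-71 + 60) = (7 + 9 - 1*49) + 148*(-11) = (7 + 9 - 49) - 1628 = -33 - 1628 = -1661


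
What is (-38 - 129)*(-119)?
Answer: 19873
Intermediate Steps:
(-38 - 129)*(-119) = -167*(-119) = 19873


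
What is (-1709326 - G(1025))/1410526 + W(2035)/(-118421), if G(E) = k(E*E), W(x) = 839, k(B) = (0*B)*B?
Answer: -101801762780/83517949723 ≈ -1.2189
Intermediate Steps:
k(B) = 0 (k(B) = 0*B = 0)
G(E) = 0
(-1709326 - G(1025))/1410526 + W(2035)/(-118421) = (-1709326 - 1*0)/1410526 + 839/(-118421) = (-1709326 + 0)*(1/1410526) + 839*(-1/118421) = -1709326*1/1410526 - 839/118421 = -854663/705263 - 839/118421 = -101801762780/83517949723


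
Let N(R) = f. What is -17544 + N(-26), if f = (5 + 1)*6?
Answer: -17508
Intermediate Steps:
f = 36 (f = 6*6 = 36)
N(R) = 36
-17544 + N(-26) = -17544 + 36 = -17508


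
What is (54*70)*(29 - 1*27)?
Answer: 7560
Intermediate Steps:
(54*70)*(29 - 1*27) = 3780*(29 - 27) = 3780*2 = 7560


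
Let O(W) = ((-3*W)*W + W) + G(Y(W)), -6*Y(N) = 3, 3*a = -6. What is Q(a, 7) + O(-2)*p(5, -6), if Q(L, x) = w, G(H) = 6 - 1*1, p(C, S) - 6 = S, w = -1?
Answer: -1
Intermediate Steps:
a = -2 (a = (1/3)*(-6) = -2)
Y(N) = -1/2 (Y(N) = -1/6*3 = -1/2)
p(C, S) = 6 + S
G(H) = 5 (G(H) = 6 - 1 = 5)
O(W) = 5 + W - 3*W**2 (O(W) = ((-3*W)*W + W) + 5 = (-3*W**2 + W) + 5 = (W - 3*W**2) + 5 = 5 + W - 3*W**2)
Q(L, x) = -1
Q(a, 7) + O(-2)*p(5, -6) = -1 + (5 - 2 - 3*(-2)**2)*(6 - 6) = -1 + (5 - 2 - 3*4)*0 = -1 + (5 - 2 - 12)*0 = -1 - 9*0 = -1 + 0 = -1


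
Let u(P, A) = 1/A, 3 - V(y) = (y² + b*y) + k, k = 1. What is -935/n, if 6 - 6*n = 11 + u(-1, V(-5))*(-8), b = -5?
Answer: 33660/31 ≈ 1085.8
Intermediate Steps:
V(y) = 2 - y² + 5*y (V(y) = 3 - ((y² - 5*y) + 1) = 3 - (1 + y² - 5*y) = 3 + (-1 - y² + 5*y) = 2 - y² + 5*y)
n = -31/36 (n = 1 - (11 - 8/(2 - 1*(-5)² + 5*(-5)))/6 = 1 - (11 - 8/(2 - 1*25 - 25))/6 = 1 - (11 - 8/(2 - 25 - 25))/6 = 1 - (11 - 8/(-48))/6 = 1 - (11 - 1/48*(-8))/6 = 1 - (11 + ⅙)/6 = 1 - ⅙*67/6 = 1 - 67/36 = -31/36 ≈ -0.86111)
-935/n = -935/(-31/36) = -935*(-36/31) = 33660/31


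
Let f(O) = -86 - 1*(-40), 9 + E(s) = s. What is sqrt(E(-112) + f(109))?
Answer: I*sqrt(167) ≈ 12.923*I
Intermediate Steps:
E(s) = -9 + s
f(O) = -46 (f(O) = -86 + 40 = -46)
sqrt(E(-112) + f(109)) = sqrt((-9 - 112) - 46) = sqrt(-121 - 46) = sqrt(-167) = I*sqrt(167)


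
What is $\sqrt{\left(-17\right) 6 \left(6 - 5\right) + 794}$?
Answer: $2 \sqrt{173} \approx 26.306$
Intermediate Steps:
$\sqrt{\left(-17\right) 6 \left(6 - 5\right) + 794} = \sqrt{- 102 \left(6 - 5\right) + 794} = \sqrt{\left(-102\right) 1 + 794} = \sqrt{-102 + 794} = \sqrt{692} = 2 \sqrt{173}$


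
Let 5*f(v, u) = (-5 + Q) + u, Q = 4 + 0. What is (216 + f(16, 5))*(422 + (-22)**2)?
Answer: 982104/5 ≈ 1.9642e+5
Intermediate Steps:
Q = 4
f(v, u) = -1/5 + u/5 (f(v, u) = ((-5 + 4) + u)/5 = (-1 + u)/5 = -1/5 + u/5)
(216 + f(16, 5))*(422 + (-22)**2) = (216 + (-1/5 + (1/5)*5))*(422 + (-22)**2) = (216 + (-1/5 + 1))*(422 + 484) = (216 + 4/5)*906 = (1084/5)*906 = 982104/5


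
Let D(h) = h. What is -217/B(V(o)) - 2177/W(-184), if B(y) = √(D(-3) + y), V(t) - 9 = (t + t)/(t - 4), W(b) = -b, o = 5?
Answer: -12159/184 ≈ -66.082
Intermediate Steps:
V(t) = 9 + 2*t/(-4 + t) (V(t) = 9 + (t + t)/(t - 4) = 9 + (2*t)/(-4 + t) = 9 + 2*t/(-4 + t))
B(y) = √(-3 + y)
-217/B(V(o)) - 2177/W(-184) = -217/√(-3 + (-36 + 11*5)/(-4 + 5)) - 2177/((-1*(-184))) = -217/√(-3 + (-36 + 55)/1) - 2177/184 = -217/√(-3 + 1*19) - 2177*1/184 = -217/√(-3 + 19) - 2177/184 = -217/(√16) - 2177/184 = -217/4 - 2177/184 = -12159/184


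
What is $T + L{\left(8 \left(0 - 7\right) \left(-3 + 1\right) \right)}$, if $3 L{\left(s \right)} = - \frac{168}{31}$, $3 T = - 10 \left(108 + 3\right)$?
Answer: $- \frac{11526}{31} \approx -371.81$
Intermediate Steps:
$T = -370$ ($T = \frac{\left(-10\right) \left(108 + 3\right)}{3} = \frac{\left(-10\right) 111}{3} = \frac{1}{3} \left(-1110\right) = -370$)
$L{\left(s \right)} = - \frac{56}{31}$ ($L{\left(s \right)} = \frac{\left(-168\right) \frac{1}{31}}{3} = \frac{1}{3} \left(- \frac{168}{31}\right) = - \frac{56}{31}$)
$T + L{\left(8 \left(0 - 7\right) \left(-3 + 1\right) \right)} = -370 - \frac{56}{31} = - \frac{11526}{31}$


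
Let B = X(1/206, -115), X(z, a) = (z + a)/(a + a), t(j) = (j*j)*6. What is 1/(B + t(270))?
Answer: 47380/20724035689 ≈ 2.2862e-6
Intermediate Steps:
t(j) = 6*j² (t(j) = j²*6 = 6*j²)
X(z, a) = (a + z)/(2*a) (X(z, a) = (a + z)/((2*a)) = (a + z)*(1/(2*a)) = (a + z)/(2*a))
B = 23689/47380 (B = (½)*(-115 + 1/206)/(-115) = (½)*(-1/115)*(-115 + 1/206) = (½)*(-1/115)*(-23689/206) = 23689/47380 ≈ 0.49998)
1/(B + t(270)) = 1/(23689/47380 + 6*270²) = 1/(23689/47380 + 6*72900) = 1/(23689/47380 + 437400) = 1/(20724035689/47380) = 47380/20724035689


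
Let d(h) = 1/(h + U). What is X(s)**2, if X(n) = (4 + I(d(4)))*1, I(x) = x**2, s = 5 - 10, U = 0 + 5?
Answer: 105625/6561 ≈ 16.099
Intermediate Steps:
U = 5
d(h) = 1/(5 + h) (d(h) = 1/(h + 5) = 1/(5 + h))
s = -5
X(n) = 325/81 (X(n) = (4 + (1/(5 + 4))**2)*1 = (4 + (1/9)**2)*1 = (4 + 1/81)*1 = (325/81)*1 = 325/81)
X(s)**2 = (325/81)**2 = 105625/6561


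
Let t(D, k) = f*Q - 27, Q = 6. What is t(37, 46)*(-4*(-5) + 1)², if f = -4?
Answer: -22491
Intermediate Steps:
t(D, k) = -51 (t(D, k) = -4*6 - 27 = -24 - 27 = -51)
t(37, 46)*(-4*(-5) + 1)² = -51*(-4*(-5) + 1)² = -51*(20 + 1)² = -51*21² = -51*441 = -22491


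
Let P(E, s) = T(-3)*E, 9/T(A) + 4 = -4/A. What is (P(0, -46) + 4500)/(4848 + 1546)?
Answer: 2250/3197 ≈ 0.70378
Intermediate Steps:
T(A) = 9/(-4 - 4/A)
P(E, s) = -27*E/8 (P(E, s) = (-9*(-3)/(4 + 4*(-3)))*E = (-9*(-3)/(4 - 12))*E = (-9*(-3)/(-8))*E = (-9*(-3)*(-⅛))*E = -27*E/8)
(P(0, -46) + 4500)/(4848 + 1546) = (-27/8*0 + 4500)/(4848 + 1546) = (0 + 4500)/6394 = 4500*(1/6394) = 2250/3197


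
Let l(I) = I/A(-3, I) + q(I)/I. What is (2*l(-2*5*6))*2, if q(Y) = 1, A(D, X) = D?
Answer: 1199/15 ≈ 79.933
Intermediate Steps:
l(I) = 1/I - I/3 (l(I) = I/(-3) + 1/I = I*(-1/3) + 1/I = -I/3 + 1/I = 1/I - I/3)
(2*l(-2*5*6))*2 = (2*(1/(-2*5*6) - (-2*5)*6/3))*2 = (2*(1/(-10*6) - (-10)*6/3))*2 = (2*(1/(-60) - 1/3*(-60)))*2 = (2*(-1/60 + 20))*2 = (2*(1199/60))*2 = (1199/30)*2 = 1199/15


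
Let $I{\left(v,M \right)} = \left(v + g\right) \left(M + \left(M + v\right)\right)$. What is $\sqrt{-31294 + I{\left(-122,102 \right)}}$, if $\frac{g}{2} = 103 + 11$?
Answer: $i \sqrt{22602} \approx 150.34 i$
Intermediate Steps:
$g = 228$ ($g = 2 \left(103 + 11\right) = 2 \cdot 114 = 228$)
$I{\left(v,M \right)} = \left(228 + v\right) \left(v + 2 M\right)$ ($I{\left(v,M \right)} = \left(v + 228\right) \left(M + \left(M + v\right)\right) = \left(228 + v\right) \left(v + 2 M\right)$)
$\sqrt{-31294 + I{\left(-122,102 \right)}} = \sqrt{-31294 + \left(\left(-122\right)^{2} + 228 \left(-122\right) + 456 \cdot 102 + 2 \cdot 102 \left(-122\right)\right)} = \sqrt{-31294 + \left(14884 - 27816 + 46512 - 24888\right)} = \sqrt{-31294 + 8692} = \sqrt{-22602} = i \sqrt{22602}$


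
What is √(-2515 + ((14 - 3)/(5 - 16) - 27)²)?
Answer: I*√1731 ≈ 41.605*I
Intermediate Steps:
√(-2515 + ((14 - 3)/(5 - 16) - 27)²) = √(-2515 + (11/(-11) - 27)²) = √(-2515 + (11*(-1/11) - 27)²) = √(-2515 + (-1 - 27)²) = √(-2515 + (-28)²) = √(-2515 + 784) = √(-1731) = I*√1731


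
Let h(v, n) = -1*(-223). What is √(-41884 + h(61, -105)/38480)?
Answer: I*√3876129113285/9620 ≈ 204.66*I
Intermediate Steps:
h(v, n) = 223
√(-41884 + h(61, -105)/38480) = √(-41884 + 223/38480) = √(-1611696097/38480) = I*√3876129113285/9620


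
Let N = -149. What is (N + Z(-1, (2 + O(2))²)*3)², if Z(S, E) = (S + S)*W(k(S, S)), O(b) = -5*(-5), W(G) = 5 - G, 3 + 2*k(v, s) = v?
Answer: 36481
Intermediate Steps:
k(v, s) = -3/2 + v/2
O(b) = 25
Z(S, E) = 2*S*(13/2 - S/2) (Z(S, E) = (S + S)*(5 - (-3/2 + S/2)) = (2*S)*(5 + (3/2 - S/2)) = (2*S)*(13/2 - S/2) = 2*S*(13/2 - S/2))
(N + Z(-1, (2 + O(2))²)*3)² = (-149 - (13 - 1*(-1))*3)² = (-149 - (13 + 1)*3)² = (-149 - 1*14*3)² = (-149 - 14*3)² = (-149 - 42)² = (-191)² = 36481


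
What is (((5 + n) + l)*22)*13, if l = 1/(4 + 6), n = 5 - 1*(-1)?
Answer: 15873/5 ≈ 3174.6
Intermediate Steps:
n = 6 (n = 5 + 1 = 6)
l = ⅒ (l = 1/10 = ⅒ ≈ 0.10000)
(((5 + n) + l)*22)*13 = (((5 + 6) + ⅒)*22)*13 = ((11 + ⅒)*22)*13 = ((111/10)*22)*13 = (1221/5)*13 = 15873/5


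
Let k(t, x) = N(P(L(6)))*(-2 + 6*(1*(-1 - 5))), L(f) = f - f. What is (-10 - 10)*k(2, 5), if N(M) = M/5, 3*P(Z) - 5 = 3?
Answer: 1216/3 ≈ 405.33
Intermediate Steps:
L(f) = 0
P(Z) = 8/3 (P(Z) = 5/3 + (⅓)*3 = 5/3 + 1 = 8/3)
N(M) = M/5 (N(M) = M*(⅕) = M/5)
k(t, x) = -304/15 (k(t, x) = ((⅕)*(8/3))*(-2 + 6*(1*(-1 - 5))) = 8*(-2 + 6*(1*(-6)))/15 = 8*(-2 + 6*(-6))/15 = 8*(-2 - 36)/15 = (8/15)*(-38) = -304/15)
(-10 - 10)*k(2, 5) = (-10 - 10)*(-304/15) = -20*(-304/15) = 1216/3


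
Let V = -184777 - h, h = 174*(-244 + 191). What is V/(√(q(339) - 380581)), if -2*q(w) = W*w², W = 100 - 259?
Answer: -175555*√714746/2501611 ≈ -59.329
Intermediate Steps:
W = -159
q(w) = 159*w²/2 (q(w) = -(-159)*w²/2 = 159*w²/2)
h = -9222 (h = 174*(-53) = -9222)
V = -175555 (V = -184777 - 1*(-9222) = -184777 + 9222 = -175555)
V/(√(q(339) - 380581)) = -175555/√((159/2)*339² - 380581) = -175555/√((159/2)*114921 - 380581) = -175555/√(18272439/2 - 380581) = -175555*√714746/2501611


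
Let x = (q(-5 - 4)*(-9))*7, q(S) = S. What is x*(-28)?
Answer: -15876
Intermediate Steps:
x = 567 (x = ((-5 - 4)*(-9))*7 = -9*(-9)*7 = 81*7 = 567)
x*(-28) = 567*(-28) = -15876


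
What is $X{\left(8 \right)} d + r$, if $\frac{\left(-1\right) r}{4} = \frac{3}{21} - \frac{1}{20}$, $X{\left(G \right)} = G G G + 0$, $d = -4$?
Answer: $- \frac{71693}{35} \approx -2048.4$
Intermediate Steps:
$X{\left(G \right)} = G^{3}$ ($X{\left(G \right)} = G^{2} G + 0 = G^{3} + 0 = G^{3}$)
$r = - \frac{13}{35}$ ($r = - 4 \left(\frac{3}{21} - \frac{1}{20}\right) = - 4 \left(3 \cdot \frac{1}{21} - \frac{1}{20}\right) = - 4 \left(\frac{1}{7} - \frac{1}{20}\right) = \left(-4\right) \frac{13}{140} = - \frac{13}{35} \approx -0.37143$)
$X{\left(8 \right)} d + r = 8^{3} \left(-4\right) - \frac{13}{35} = 512 \left(-4\right) - \frac{13}{35} = -2048 - \frac{13}{35} = - \frac{71693}{35}$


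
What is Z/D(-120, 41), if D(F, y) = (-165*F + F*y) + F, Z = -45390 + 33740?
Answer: -1165/1476 ≈ -0.78930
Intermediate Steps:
Z = -11650
D(F, y) = -164*F + F*y
Z/D(-120, 41) = -11650*(-1/(120*(-164 + 41))) = -11650/((-120*(-123))) = -11650/14760 = -11650*1/14760 = -1165/1476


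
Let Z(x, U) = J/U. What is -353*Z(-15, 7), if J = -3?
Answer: 1059/7 ≈ 151.29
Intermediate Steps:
Z(x, U) = -3/U
-353*Z(-15, 7) = -(-1059)/7 = -353*(-3/7) = 1059/7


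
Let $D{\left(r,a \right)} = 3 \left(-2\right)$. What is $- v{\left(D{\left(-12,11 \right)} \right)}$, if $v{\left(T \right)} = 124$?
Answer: $-124$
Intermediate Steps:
$D{\left(r,a \right)} = -6$
$- v{\left(D{\left(-12,11 \right)} \right)} = \left(-1\right) 124 = -124$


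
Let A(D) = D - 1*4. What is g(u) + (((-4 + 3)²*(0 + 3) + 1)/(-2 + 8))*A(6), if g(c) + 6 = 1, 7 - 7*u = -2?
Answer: -11/3 ≈ -3.6667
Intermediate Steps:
u = 9/7 (u = 1 - ⅐*(-2) = 1 + 2/7 = 9/7 ≈ 1.2857)
g(c) = -5 (g(c) = -6 + 1 = -5)
A(D) = -4 + D (A(D) = D - 4 = -4 + D)
g(u) + (((-4 + 3)²*(0 + 3) + 1)/(-2 + 8))*A(6) = -5 + (((-4 + 3)²*(0 + 3) + 1)/(-2 + 8))*(-4 + 6) = -5 + (((-1)²*3 + 1)/6)*2 = -5 + ((1*3 + 1)*(⅙))*2 = -5 + ((3 + 1)*(⅙))*2 = -5 + (4*(⅙))*2 = -5 + (⅔)*2 = -5 + 4/3 = -11/3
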